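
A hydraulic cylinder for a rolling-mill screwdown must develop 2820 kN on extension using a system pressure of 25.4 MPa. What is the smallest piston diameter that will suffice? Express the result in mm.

D ≈ 376 mm

Extension force acts on the full piston face: F = P × (π/4)D².
D = √(4F / (πP)) = √(4 × 2820 kN / (π × 25.4 MPa))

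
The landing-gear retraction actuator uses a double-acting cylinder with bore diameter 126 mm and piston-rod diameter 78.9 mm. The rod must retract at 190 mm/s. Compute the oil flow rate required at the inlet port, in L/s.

Q ≈ 1.44 L/s

Rod-side annular area A_ann = π/4 × (126² − 78.9²) = 7580 mm^2
Q = A × v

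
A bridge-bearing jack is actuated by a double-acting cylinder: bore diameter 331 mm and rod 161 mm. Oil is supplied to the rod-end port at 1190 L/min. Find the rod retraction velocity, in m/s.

Rod-side annular area A_ann = π/4 × (331² − 161²) = 65690 mm^2
Flow into the rod-end port fills the annular volume.
v = Q / A

v ≈ 0.302 m/s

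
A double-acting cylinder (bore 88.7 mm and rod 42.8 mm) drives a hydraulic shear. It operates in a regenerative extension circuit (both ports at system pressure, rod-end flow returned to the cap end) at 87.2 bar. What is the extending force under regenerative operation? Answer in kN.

With equal pressure on both faces, forces on the annular region cancel; the net push is pressure × rod cross-section.
Rod cross-section A_rod = π/4 × (42.8 mm)² = 1439 mm^2
F = P × A_rod

F ≈ 12.5 kN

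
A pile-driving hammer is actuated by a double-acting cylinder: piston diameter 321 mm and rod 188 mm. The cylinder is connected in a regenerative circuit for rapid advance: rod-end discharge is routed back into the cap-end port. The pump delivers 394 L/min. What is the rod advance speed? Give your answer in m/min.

v ≈ 14.2 m/min

In regeneration the rod-end outflow joins the pump flow into the cap end, so the net volume the pump must supply per unit advance equals the rod cross-section area.
Rod cross-section A_rod = π/4 × (188 mm)² = 27760 mm^2
v = Q_pump / A_rod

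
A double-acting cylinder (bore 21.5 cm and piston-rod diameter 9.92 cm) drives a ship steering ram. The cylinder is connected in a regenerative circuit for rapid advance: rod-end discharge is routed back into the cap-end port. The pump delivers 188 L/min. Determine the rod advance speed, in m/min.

In regeneration the rod-end outflow joins the pump flow into the cap end, so the net volume the pump must supply per unit advance equals the rod cross-section area.
Rod cross-section A_rod = π/4 × (9.92 cm)² = 77.29 cm^2
v = Q_pump / A_rod

v ≈ 24.3 m/min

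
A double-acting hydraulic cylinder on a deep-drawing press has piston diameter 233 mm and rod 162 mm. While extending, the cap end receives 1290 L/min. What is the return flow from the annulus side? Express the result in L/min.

Cap-side area A_cap = π/4 × (233 mm)² = 42640 mm^2
Rod-side annular area A_ann = π/4 × (233² − 162²) = 22030 mm^2
Piston speed v = Q_in/A_cap; rod-end outflow Q_out = v × A_ann = Q_in × A_ann/A_cap.

Q_out ≈ 666 L/min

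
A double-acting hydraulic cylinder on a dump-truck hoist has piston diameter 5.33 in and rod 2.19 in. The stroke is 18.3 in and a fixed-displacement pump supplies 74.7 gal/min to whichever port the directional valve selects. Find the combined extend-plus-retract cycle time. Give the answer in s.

Cap-side area A_cap = π/4 × (5.33 in)² = 22.31 in^2
Rod-side annular area A_ann = π/4 × (5.33² − 2.19²) = 18.55 in^2
t_ext = A_cap·L/Q = 1.420 s
t_ret = A_ann·L/Q = 1.180 s
t_cycle = t_ext + t_ret

t ≈ 2.60 s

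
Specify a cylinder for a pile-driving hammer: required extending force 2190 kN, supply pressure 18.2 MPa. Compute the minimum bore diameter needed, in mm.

D ≈ 391 mm

Extension force acts on the full piston face: F = P × (π/4)D².
D = √(4F / (πP)) = √(4 × 2190 kN / (π × 18.2 MPa))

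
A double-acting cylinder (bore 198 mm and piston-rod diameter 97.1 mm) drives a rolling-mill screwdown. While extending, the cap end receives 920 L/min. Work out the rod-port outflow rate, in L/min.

Cap-side area A_cap = π/4 × (198 mm)² = 30790 mm^2
Rod-side annular area A_ann = π/4 × (198² − 97.1²) = 23390 mm^2
Piston speed v = Q_in/A_cap; rod-end outflow Q_out = v × A_ann = Q_in × A_ann/A_cap.

Q_out ≈ 699 L/min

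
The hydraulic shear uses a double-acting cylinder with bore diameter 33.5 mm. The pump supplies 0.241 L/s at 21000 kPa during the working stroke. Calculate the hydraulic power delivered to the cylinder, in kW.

W ≈ 5.06 kW

Hydraulic power = P × Q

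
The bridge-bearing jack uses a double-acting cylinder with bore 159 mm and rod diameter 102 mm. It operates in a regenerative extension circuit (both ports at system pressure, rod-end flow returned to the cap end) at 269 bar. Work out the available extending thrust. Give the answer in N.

With equal pressure on both faces, forces on the annular region cancel; the net push is pressure × rod cross-section.
Rod cross-section A_rod = π/4 × (102 mm)² = 8171 mm^2
F = P × A_rod

F ≈ 2.20e5 N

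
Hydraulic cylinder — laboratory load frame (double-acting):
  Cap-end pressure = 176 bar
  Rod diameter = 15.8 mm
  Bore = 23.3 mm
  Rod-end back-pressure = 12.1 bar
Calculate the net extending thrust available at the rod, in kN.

Cap-side area A_cap = π/4 × (23.3 mm)² = 426.4 mm^2
Rod-side annular area A_ann = π/4 × (23.3² − 15.8²) = 230.3 mm^2
Net thrust = P_cap·A_cap − P_rod·A_ann = 7.504 kN − 0.2787 kN

F ≈ 7.23 kN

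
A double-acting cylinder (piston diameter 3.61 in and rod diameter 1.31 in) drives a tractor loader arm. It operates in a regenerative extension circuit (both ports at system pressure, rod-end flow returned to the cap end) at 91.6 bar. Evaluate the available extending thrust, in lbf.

F ≈ 1790 lbf

With equal pressure on both faces, forces on the annular region cancel; the net push is pressure × rod cross-section.
Rod cross-section A_rod = π/4 × (1.31 in)² = 1.348 in^2
F = P × A_rod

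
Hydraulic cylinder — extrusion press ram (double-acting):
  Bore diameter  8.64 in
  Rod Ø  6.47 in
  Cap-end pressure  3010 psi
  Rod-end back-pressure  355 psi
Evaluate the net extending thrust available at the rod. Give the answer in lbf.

Cap-side area A_cap = π/4 × (8.64 in)² = 58.63 in^2
Rod-side annular area A_ann = π/4 × (8.64² − 6.47²) = 25.75 in^2
Net thrust = P_cap·A_cap − P_rod·A_ann = 1.765e5 lbf − 9142 lbf

F ≈ 1.67e5 lbf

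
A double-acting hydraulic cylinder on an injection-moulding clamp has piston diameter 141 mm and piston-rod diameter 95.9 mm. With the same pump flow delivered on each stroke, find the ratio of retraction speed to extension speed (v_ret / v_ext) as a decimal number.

v_ret/v_ext ≈ 1.86

Cap-side area A_cap = π/4 × (141 mm)² = 15610 mm^2
Rod-side annular area A_ann = π/4 × (141² − 95.9²) = 8391 mm^2
For equal Q, v ∝ 1/A, so v_ret/v_ext = A_cap/A_ann.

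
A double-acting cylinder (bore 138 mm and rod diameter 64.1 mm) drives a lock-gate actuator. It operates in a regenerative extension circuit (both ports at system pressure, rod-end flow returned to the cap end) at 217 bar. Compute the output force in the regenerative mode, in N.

With equal pressure on both faces, forces on the annular region cancel; the net push is pressure × rod cross-section.
Rod cross-section A_rod = π/4 × (64.1 mm)² = 3227 mm^2
F = P × A_rod

F ≈ 70000 N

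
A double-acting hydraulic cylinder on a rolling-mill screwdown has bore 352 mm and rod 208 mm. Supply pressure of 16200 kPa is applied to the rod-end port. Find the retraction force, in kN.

F ≈ 1030 kN

Rod-side annular area A_ann = π/4 × (352² − 208²) = 63330 mm^2
On retraction the pressure acts on the annular area (bore minus rod).
F = P × A_ann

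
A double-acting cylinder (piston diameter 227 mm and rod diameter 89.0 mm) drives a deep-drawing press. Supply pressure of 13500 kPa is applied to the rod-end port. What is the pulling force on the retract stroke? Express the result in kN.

F ≈ 462 kN

Rod-side annular area A_ann = π/4 × (227² − 89.0²) = 34250 mm^2
On retraction the pressure acts on the annular area (bore minus rod).
F = P × A_ann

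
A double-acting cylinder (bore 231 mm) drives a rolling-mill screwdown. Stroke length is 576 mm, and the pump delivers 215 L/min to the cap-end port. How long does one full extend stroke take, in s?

Cap-side area A_cap = π/4 × (231 mm)² = 41910 mm^2
Swept volume V = A × L; t = V / Q = A·L / Q

t ≈ 6.74 s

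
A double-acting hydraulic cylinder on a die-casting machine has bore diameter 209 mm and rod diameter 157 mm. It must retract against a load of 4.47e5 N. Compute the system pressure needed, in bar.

P ≈ 299 bar

Rod-side annular area A_ann = π/4 × (209² − 157²) = 14950 mm^2
Retraction: pressure acts on the annular area.
P = F / A = 4.47e5 N / A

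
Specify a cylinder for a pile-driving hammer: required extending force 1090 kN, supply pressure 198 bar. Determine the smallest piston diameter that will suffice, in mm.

D ≈ 265 mm

Extension force acts on the full piston face: F = P × (π/4)D².
D = √(4F / (πP)) = √(4 × 1090 kN / (π × 198 bar))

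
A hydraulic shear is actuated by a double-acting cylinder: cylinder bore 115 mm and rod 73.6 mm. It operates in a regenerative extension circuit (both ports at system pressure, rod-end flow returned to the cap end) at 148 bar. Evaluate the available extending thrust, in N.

F ≈ 63000 N

With equal pressure on both faces, forces on the annular region cancel; the net push is pressure × rod cross-section.
Rod cross-section A_rod = π/4 × (73.6 mm)² = 4254 mm^2
F = P × A_rod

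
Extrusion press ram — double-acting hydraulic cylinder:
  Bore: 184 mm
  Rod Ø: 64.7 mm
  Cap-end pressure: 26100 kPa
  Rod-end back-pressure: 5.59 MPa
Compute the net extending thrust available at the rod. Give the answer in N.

Cap-side area A_cap = π/4 × (184 mm)² = 26590 mm^2
Rod-side annular area A_ann = π/4 × (184² − 64.7²) = 23300 mm^2
Net thrust = P_cap·A_cap − P_rod·A_ann = 6.940e5 N − 1.303e5 N

F ≈ 5.64e5 N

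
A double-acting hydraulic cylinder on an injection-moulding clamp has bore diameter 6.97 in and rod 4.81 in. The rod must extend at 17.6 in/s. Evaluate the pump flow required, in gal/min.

Cap-side area A_cap = π/4 × (6.97 in)² = 38.16 in^2
Q = A × v

Q ≈ 174 gal/min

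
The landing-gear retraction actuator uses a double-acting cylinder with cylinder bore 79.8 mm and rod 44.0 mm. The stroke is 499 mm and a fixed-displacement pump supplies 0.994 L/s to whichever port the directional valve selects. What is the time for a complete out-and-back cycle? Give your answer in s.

t ≈ 4.26 s

Cap-side area A_cap = π/4 × (79.8 mm)² = 5001 mm^2
Rod-side annular area A_ann = π/4 × (79.8² − 44.0²) = 3481 mm^2
t_ext = A_cap·L/Q = 2.511 s
t_ret = A_ann·L/Q = 1.747 s
t_cycle = t_ext + t_ret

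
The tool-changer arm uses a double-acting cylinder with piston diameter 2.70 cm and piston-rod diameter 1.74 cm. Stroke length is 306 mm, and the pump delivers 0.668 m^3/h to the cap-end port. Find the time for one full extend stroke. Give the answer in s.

Cap-side area A_cap = π/4 × (2.70 cm)² = 5.726 cm^2
Swept volume V = A × L; t = V / Q = A·L / Q

t ≈ 0.944 s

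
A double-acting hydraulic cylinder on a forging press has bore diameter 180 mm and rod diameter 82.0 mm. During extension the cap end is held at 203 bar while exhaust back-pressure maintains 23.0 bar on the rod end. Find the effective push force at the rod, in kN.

F ≈ 470 kN

Cap-side area A_cap = π/4 × (180 mm)² = 25450 mm^2
Rod-side annular area A_ann = π/4 × (180² − 82.0²) = 20170 mm^2
Net thrust = P_cap·A_cap − P_rod·A_ann = 516.6 kN − 46.38 kN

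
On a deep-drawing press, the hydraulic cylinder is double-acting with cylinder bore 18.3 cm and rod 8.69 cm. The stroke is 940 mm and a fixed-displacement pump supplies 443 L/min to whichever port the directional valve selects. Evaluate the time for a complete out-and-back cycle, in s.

t ≈ 5.94 s

Cap-side area A_cap = π/4 × (18.3 cm)² = 263.0 cm^2
Rod-side annular area A_ann = π/4 × (18.3² − 8.69²) = 203.7 cm^2
t_ext = A_cap·L/Q = 3.349 s
t_ret = A_ann·L/Q = 2.594 s
t_cycle = t_ext + t_ret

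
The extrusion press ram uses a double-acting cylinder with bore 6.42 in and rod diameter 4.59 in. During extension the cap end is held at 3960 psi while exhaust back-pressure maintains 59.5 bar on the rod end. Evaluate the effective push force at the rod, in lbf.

Cap-side area A_cap = π/4 × (6.42 in)² = 32.37 in^2
Rod-side annular area A_ann = π/4 × (6.42² − 4.59²) = 15.82 in^2
Net thrust = P_cap·A_cap − P_rod·A_ann = 1.282e5 lbf − 13660 lbf

F ≈ 1.15e5 lbf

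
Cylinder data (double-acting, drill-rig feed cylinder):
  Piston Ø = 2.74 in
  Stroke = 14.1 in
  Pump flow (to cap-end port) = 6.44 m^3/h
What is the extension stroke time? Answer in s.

Cap-side area A_cap = π/4 × (2.74 in)² = 5.896 in^2
Swept volume V = A × L; t = V / Q = A·L / Q

t ≈ 0.762 s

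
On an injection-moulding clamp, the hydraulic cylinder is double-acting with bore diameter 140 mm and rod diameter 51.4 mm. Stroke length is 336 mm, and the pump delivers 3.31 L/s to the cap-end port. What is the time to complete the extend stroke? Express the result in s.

Cap-side area A_cap = π/4 × (140 mm)² = 15390 mm^2
Swept volume V = A × L; t = V / Q = A·L / Q

t ≈ 1.56 s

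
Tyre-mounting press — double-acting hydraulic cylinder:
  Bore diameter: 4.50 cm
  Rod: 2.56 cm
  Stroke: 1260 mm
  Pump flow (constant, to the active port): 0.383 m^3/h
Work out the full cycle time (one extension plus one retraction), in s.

t ≈ 31.6 s

Cap-side area A_cap = π/4 × (4.50 cm)² = 15.90 cm^2
Rod-side annular area A_ann = π/4 × (4.50² − 2.56²) = 10.76 cm^2
t_ext = A_cap·L/Q = 18.84 s
t_ret = A_ann·L/Q = 12.74 s
t_cycle = t_ext + t_ret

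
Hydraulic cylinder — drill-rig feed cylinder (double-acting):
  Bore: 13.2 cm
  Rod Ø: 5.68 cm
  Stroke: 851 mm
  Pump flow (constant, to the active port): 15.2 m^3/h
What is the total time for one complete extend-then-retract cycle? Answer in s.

t ≈ 5.01 s

Cap-side area A_cap = π/4 × (13.2 cm)² = 136.8 cm^2
Rod-side annular area A_ann = π/4 × (13.2² − 5.68²) = 111.5 cm^2
t_ext = A_cap·L/Q = 2.758 s
t_ret = A_ann·L/Q = 2.247 s
t_cycle = t_ext + t_ret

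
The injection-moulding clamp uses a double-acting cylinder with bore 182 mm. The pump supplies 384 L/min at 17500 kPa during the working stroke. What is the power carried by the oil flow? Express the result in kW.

W ≈ 112 kW

Hydraulic power = P × Q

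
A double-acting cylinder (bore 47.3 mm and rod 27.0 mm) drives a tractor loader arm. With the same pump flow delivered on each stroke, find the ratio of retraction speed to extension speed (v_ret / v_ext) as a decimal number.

Cap-side area A_cap = π/4 × (47.3 mm)² = 1757 mm^2
Rod-side annular area A_ann = π/4 × (47.3² − 27.0²) = 1185 mm^2
For equal Q, v ∝ 1/A, so v_ret/v_ext = A_cap/A_ann.

v_ret/v_ext ≈ 1.48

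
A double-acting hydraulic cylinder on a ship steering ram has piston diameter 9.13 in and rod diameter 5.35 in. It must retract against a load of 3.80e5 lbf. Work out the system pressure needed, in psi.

Rod-side annular area A_ann = π/4 × (9.13² − 5.35²) = 42.99 in^2
Retraction: pressure acts on the annular area.
P = F / A = 3.80e5 lbf / A

P ≈ 8840 psi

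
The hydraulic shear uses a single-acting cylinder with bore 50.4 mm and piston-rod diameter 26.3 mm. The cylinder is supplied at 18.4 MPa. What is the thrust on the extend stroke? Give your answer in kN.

Cap-side area A_cap = π/4 × (50.4 mm)² = 1995 mm^2
F = P × A_cap = 18.4 MPa × A_cap

F ≈ 36.7 kN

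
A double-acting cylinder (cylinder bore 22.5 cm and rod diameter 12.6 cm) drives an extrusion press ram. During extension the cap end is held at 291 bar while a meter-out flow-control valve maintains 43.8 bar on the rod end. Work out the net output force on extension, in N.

Cap-side area A_cap = π/4 × (22.5 cm)² = 397.6 cm^2
Rod-side annular area A_ann = π/4 × (22.5² − 12.6²) = 272.9 cm^2
Net thrust = P_cap·A_cap − P_rod·A_ann = 1.157e6 N − 1.195e5 N

F ≈ 1.04e6 N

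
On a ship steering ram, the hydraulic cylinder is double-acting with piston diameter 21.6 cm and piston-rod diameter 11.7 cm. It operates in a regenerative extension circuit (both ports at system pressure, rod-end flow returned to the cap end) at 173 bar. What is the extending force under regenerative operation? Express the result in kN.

F ≈ 186 kN

With equal pressure on both faces, forces on the annular region cancel; the net push is pressure × rod cross-section.
Rod cross-section A_rod = π/4 × (11.7 cm)² = 107.5 cm^2
F = P × A_rod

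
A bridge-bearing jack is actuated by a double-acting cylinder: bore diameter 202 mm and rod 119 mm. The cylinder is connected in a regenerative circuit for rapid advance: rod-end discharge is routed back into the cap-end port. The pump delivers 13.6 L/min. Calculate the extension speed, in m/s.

In regeneration the rod-end outflow joins the pump flow into the cap end, so the net volume the pump must supply per unit advance equals the rod cross-section area.
Rod cross-section A_rod = π/4 × (119 mm)² = 11120 mm^2
v = Q_pump / A_rod

v ≈ 0.0204 m/s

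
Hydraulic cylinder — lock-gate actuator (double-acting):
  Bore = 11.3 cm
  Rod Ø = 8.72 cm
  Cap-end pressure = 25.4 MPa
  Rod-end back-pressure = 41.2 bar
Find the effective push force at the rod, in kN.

Cap-side area A_cap = π/4 × (11.3 cm)² = 100.3 cm^2
Rod-side annular area A_ann = π/4 × (11.3² − 8.72²) = 40.57 cm^2
Net thrust = P_cap·A_cap − P_rod·A_ann = 254.7 kN − 16.71 kN

F ≈ 238 kN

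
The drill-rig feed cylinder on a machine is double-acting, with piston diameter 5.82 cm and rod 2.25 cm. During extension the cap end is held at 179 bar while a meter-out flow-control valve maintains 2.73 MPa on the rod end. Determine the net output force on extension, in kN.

Cap-side area A_cap = π/4 × (5.82 cm)² = 26.60 cm^2
Rod-side annular area A_ann = π/4 × (5.82² − 2.25²) = 22.63 cm^2
Net thrust = P_cap·A_cap − P_rod·A_ann = 47.62 kN − 6.177 kN

F ≈ 41.4 kN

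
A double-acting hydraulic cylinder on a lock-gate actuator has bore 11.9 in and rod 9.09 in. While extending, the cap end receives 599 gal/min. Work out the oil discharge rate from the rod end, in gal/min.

Q_out ≈ 249 gal/min

Cap-side area A_cap = π/4 × (11.9 in)² = 111.2 in^2
Rod-side annular area A_ann = π/4 × (11.9² − 9.09²) = 46.32 in^2
Piston speed v = Q_in/A_cap; rod-end outflow Q_out = v × A_ann = Q_in × A_ann/A_cap.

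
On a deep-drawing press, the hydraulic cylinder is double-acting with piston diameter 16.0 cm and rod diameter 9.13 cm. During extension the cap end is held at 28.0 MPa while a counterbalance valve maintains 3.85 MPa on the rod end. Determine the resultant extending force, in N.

Cap-side area A_cap = π/4 × (16.0 cm)² = 201.1 cm^2
Rod-side annular area A_ann = π/4 × (16.0² − 9.13²) = 135.6 cm^2
Net thrust = P_cap·A_cap − P_rod·A_ann = 5.630e5 N − 52200 N

F ≈ 5.11e5 N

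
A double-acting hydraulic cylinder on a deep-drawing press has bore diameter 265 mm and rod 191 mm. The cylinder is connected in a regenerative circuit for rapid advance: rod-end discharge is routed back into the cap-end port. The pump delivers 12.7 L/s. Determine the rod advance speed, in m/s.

v ≈ 0.443 m/s

In regeneration the rod-end outflow joins the pump flow into the cap end, so the net volume the pump must supply per unit advance equals the rod cross-section area.
Rod cross-section A_rod = π/4 × (191 mm)² = 28650 mm^2
v = Q_pump / A_rod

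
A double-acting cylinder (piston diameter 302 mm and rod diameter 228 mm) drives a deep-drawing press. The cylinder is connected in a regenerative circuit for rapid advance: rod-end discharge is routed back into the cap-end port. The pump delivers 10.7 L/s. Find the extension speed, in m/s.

In regeneration the rod-end outflow joins the pump flow into the cap end, so the net volume the pump must supply per unit advance equals the rod cross-section area.
Rod cross-section A_rod = π/4 × (228 mm)² = 40830 mm^2
v = Q_pump / A_rod

v ≈ 0.262 m/s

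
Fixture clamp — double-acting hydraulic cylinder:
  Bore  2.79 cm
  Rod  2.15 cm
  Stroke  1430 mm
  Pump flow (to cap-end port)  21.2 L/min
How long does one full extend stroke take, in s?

t ≈ 2.47 s

Cap-side area A_cap = π/4 × (2.79 cm)² = 6.114 cm^2
Swept volume V = A × L; t = V / Q = A·L / Q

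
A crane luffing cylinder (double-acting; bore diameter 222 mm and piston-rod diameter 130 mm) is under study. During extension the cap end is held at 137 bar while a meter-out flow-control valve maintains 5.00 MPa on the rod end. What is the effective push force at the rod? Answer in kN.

Cap-side area A_cap = π/4 × (222 mm)² = 38710 mm^2
Rod-side annular area A_ann = π/4 × (222² − 130²) = 25430 mm^2
Net thrust = P_cap·A_cap − P_rod·A_ann = 530.3 kN − 127.2 kN

F ≈ 403 kN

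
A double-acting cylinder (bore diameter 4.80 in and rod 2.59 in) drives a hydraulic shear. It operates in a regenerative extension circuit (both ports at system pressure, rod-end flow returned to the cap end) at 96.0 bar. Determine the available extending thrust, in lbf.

With equal pressure on both faces, forces on the annular region cancel; the net push is pressure × rod cross-section.
Rod cross-section A_rod = π/4 × (2.59 in)² = 5.269 in^2
F = P × A_rod

F ≈ 7340 lbf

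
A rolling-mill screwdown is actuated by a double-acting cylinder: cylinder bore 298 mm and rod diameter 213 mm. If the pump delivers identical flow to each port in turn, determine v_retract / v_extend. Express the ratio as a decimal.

v_ret/v_ext ≈ 2.04

Cap-side area A_cap = π/4 × (298 mm)² = 69750 mm^2
Rod-side annular area A_ann = π/4 × (298² − 213²) = 34110 mm^2
For equal Q, v ∝ 1/A, so v_ret/v_ext = A_cap/A_ann.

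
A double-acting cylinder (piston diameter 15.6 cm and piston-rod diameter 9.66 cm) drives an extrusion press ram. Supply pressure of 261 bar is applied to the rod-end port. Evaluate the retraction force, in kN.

Rod-side annular area A_ann = π/4 × (15.6² − 9.66²) = 117.8 cm^2
On retraction the pressure acts on the annular area (bore minus rod).
F = P × A_ann

F ≈ 308 kN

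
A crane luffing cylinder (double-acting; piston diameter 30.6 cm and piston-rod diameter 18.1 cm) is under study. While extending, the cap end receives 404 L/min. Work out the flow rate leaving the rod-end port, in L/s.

Cap-side area A_cap = π/4 × (30.6 cm)² = 735.4 cm^2
Rod-side annular area A_ann = π/4 × (30.6² − 18.1²) = 478.1 cm^2
Piston speed v = Q_in/A_cap; rod-end outflow Q_out = v × A_ann = Q_in × A_ann/A_cap.

Q_out ≈ 4.38 L/s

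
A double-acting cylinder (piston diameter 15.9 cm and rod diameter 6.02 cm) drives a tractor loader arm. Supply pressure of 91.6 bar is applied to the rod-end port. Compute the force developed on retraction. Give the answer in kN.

F ≈ 156 kN

Rod-side annular area A_ann = π/4 × (15.9² − 6.02²) = 170.1 cm^2
On retraction the pressure acts on the annular area (bore minus rod).
F = P × A_ann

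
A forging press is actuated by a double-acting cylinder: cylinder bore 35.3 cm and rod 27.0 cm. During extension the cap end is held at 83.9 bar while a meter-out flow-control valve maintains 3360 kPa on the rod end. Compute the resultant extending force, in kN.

Cap-side area A_cap = π/4 × (35.3 cm)² = 978.7 cm^2
Rod-side annular area A_ann = π/4 × (35.3² − 27.0²) = 406.1 cm^2
Net thrust = P_cap·A_cap − P_rod·A_ann = 821.1 kN − 136.5 kN

F ≈ 685 kN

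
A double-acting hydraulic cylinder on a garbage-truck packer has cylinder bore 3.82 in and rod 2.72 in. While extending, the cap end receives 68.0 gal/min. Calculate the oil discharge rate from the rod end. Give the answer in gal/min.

Cap-side area A_cap = π/4 × (3.82 in)² = 11.46 in^2
Rod-side annular area A_ann = π/4 × (3.82² − 2.72²) = 5.650 in^2
Piston speed v = Q_in/A_cap; rod-end outflow Q_out = v × A_ann = Q_in × A_ann/A_cap.

Q_out ≈ 33.5 gal/min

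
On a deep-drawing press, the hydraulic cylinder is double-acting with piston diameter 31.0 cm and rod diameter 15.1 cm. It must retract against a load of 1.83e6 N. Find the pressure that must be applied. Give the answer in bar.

Rod-side annular area A_ann = π/4 × (31.0² − 15.1²) = 575.7 cm^2
Retraction: pressure acts on the annular area.
P = F / A = 1.83e6 N / A

P ≈ 318 bar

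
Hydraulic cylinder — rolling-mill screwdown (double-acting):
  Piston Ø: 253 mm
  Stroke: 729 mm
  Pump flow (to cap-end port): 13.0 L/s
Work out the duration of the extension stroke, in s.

t ≈ 2.82 s

Cap-side area A_cap = π/4 × (253 mm)² = 50270 mm^2
Swept volume V = A × L; t = V / Q = A·L / Q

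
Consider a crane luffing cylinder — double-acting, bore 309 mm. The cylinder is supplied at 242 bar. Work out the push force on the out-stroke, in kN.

F ≈ 1810 kN

Cap-side area A_cap = π/4 × (309 mm)² = 74990 mm^2
F = P × A_cap = 242 bar × A_cap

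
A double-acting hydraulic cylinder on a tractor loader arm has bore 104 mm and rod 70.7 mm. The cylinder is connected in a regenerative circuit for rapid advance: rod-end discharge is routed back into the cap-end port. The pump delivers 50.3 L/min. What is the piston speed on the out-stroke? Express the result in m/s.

In regeneration the rod-end outflow joins the pump flow into the cap end, so the net volume the pump must supply per unit advance equals the rod cross-section area.
Rod cross-section A_rod = π/4 × (70.7 mm)² = 3926 mm^2
v = Q_pump / A_rod

v ≈ 0.214 m/s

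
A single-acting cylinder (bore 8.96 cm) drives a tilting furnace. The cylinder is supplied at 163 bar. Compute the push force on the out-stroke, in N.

Cap-side area A_cap = π/4 × (8.96 cm)² = 63.05 cm^2
F = P × A_cap = 163 bar × A_cap

F ≈ 1.03e5 N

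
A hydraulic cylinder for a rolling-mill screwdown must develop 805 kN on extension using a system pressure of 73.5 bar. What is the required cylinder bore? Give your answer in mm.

Extension force acts on the full piston face: F = P × (π/4)D².
D = √(4F / (πP)) = √(4 × 805 kN / (π × 73.5 bar))

D ≈ 373 mm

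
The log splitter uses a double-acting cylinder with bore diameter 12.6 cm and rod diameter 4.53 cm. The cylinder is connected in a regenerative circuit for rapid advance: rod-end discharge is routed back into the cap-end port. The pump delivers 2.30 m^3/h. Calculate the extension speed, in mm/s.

v ≈ 396 mm/s

In regeneration the rod-end outflow joins the pump flow into the cap end, so the net volume the pump must supply per unit advance equals the rod cross-section area.
Rod cross-section A_rod = π/4 × (4.53 cm)² = 16.12 cm^2
v = Q_pump / A_rod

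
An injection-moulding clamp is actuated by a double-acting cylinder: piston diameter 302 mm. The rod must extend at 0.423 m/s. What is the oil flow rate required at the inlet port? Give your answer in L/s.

Q ≈ 30.3 L/s

Cap-side area A_cap = π/4 × (302 mm)² = 71630 mm^2
Q = A × v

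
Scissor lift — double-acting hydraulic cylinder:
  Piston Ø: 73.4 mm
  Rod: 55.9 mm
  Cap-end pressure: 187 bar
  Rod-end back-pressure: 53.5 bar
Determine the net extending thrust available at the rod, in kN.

F ≈ 69.6 kN

Cap-side area A_cap = π/4 × (73.4 mm)² = 4231 mm^2
Rod-side annular area A_ann = π/4 × (73.4² − 55.9²) = 1777 mm^2
Net thrust = P_cap·A_cap − P_rod·A_ann = 79.13 kN − 9.508 kN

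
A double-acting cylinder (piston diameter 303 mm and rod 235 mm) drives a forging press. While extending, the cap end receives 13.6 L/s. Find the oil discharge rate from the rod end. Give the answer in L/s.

Q_out ≈ 5.42 L/s

Cap-side area A_cap = π/4 × (303 mm)² = 72110 mm^2
Rod-side annular area A_ann = π/4 × (303² − 235²) = 28730 mm^2
Piston speed v = Q_in/A_cap; rod-end outflow Q_out = v × A_ann = Q_in × A_ann/A_cap.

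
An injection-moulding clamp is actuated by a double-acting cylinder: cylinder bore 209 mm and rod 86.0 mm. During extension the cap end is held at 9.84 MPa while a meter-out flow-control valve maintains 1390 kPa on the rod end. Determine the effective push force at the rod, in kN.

F ≈ 298 kN

Cap-side area A_cap = π/4 × (209 mm)² = 34310 mm^2
Rod-side annular area A_ann = π/4 × (209² − 86.0²) = 28500 mm^2
Net thrust = P_cap·A_cap − P_rod·A_ann = 337.6 kN − 39.61 kN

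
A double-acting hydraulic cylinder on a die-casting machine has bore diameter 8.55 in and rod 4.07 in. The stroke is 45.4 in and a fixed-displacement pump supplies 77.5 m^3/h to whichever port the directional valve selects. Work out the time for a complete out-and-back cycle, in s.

t ≈ 3.52 s

Cap-side area A_cap = π/4 × (8.55 in)² = 57.41 in^2
Rod-side annular area A_ann = π/4 × (8.55² − 4.07²) = 44.40 in^2
t_ext = A_cap·L/Q = 1.984 s
t_ret = A_ann·L/Q = 1.535 s
t_cycle = t_ext + t_ret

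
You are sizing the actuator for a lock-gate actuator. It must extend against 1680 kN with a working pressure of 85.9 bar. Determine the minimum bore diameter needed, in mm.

D ≈ 499 mm

Extension force acts on the full piston face: F = P × (π/4)D².
D = √(4F / (πP)) = √(4 × 1680 kN / (π × 85.9 bar))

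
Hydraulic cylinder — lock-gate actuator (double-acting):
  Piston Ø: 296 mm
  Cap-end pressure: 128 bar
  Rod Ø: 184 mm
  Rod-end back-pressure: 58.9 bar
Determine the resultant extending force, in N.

F ≈ 6.32e5 N

Cap-side area A_cap = π/4 × (296 mm)² = 68810 mm^2
Rod-side annular area A_ann = π/4 × (296² − 184²) = 42220 mm^2
Net thrust = P_cap·A_cap − P_rod·A_ann = 8.808e5 N − 2.487e5 N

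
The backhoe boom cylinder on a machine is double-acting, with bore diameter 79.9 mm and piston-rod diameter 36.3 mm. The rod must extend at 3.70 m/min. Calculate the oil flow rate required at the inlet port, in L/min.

Cap-side area A_cap = π/4 × (79.9 mm)² = 5014 mm^2
Q = A × v

Q ≈ 18.6 L/min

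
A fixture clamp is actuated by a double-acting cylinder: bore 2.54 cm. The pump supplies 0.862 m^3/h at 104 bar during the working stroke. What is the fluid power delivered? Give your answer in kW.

W ≈ 2.49 kW

Hydraulic power = P × Q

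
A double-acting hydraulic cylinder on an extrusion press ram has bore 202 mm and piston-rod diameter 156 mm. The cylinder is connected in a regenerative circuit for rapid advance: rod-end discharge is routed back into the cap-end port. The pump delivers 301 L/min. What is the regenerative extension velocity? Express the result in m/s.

In regeneration the rod-end outflow joins the pump flow into the cap end, so the net volume the pump must supply per unit advance equals the rod cross-section area.
Rod cross-section A_rod = π/4 × (156 mm)² = 19110 mm^2
v = Q_pump / A_rod

v ≈ 0.262 m/s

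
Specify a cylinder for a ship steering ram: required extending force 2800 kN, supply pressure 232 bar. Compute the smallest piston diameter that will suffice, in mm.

Extension force acts on the full piston face: F = P × (π/4)D².
D = √(4F / (πP)) = √(4 × 2800 kN / (π × 232 bar))

D ≈ 392 mm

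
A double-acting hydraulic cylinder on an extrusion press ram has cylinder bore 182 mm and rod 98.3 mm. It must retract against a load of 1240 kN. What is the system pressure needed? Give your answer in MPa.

P ≈ 67.3 MPa

Rod-side annular area A_ann = π/4 × (182² − 98.3²) = 18430 mm^2
Retraction: pressure acts on the annular area.
P = F / A = 1240 kN / A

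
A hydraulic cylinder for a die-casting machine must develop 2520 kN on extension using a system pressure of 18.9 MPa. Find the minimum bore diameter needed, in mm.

Extension force acts on the full piston face: F = P × (π/4)D².
D = √(4F / (πP)) = √(4 × 2520 kN / (π × 18.9 MPa))

D ≈ 412 mm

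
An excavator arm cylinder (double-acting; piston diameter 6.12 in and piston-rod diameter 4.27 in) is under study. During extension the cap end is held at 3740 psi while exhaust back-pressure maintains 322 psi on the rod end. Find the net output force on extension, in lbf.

Cap-side area A_cap = π/4 × (6.12 in)² = 29.42 in^2
Rod-side annular area A_ann = π/4 × (6.12² − 4.27²) = 15.10 in^2
Net thrust = P_cap·A_cap − P_rod·A_ann = 1.100e5 lbf − 4861 lbf

F ≈ 1.05e5 lbf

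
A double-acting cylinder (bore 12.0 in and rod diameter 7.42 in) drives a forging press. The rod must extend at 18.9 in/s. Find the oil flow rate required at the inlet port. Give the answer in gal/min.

Cap-side area A_cap = π/4 × (12.0 in)² = 113.1 in^2
Q = A × v

Q ≈ 555 gal/min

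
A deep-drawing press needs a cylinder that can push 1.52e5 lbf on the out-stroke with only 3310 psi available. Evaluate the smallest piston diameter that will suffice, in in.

Extension force acts on the full piston face: F = P × (π/4)D².
D = √(4F / (πP)) = √(4 × 1.52e5 lbf / (π × 3310 psi))

D ≈ 7.65 in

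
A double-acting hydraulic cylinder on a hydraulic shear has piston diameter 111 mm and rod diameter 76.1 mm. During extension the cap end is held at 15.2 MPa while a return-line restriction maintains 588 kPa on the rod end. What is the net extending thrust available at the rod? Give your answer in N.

Cap-side area A_cap = π/4 × (111 mm)² = 9677 mm^2
Rod-side annular area A_ann = π/4 × (111² − 76.1²) = 5128 mm^2
Net thrust = P_cap·A_cap − P_rod·A_ann = 1.471e5 N − 3016 N

F ≈ 1.44e5 N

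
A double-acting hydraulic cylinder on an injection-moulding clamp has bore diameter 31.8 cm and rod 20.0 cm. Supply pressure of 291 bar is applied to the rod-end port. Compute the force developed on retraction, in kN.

F ≈ 1400 kN

Rod-side annular area A_ann = π/4 × (31.8² − 20.0²) = 480.1 cm^2
On retraction the pressure acts on the annular area (bore minus rod).
F = P × A_ann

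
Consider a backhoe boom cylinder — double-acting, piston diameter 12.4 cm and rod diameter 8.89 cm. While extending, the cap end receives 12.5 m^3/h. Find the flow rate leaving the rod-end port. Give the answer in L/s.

Cap-side area A_cap = π/4 × (12.4 cm)² = 120.8 cm^2
Rod-side annular area A_ann = π/4 × (12.4² − 8.89²) = 58.69 cm^2
Piston speed v = Q_in/A_cap; rod-end outflow Q_out = v × A_ann = Q_in × A_ann/A_cap.

Q_out ≈ 1.69 L/s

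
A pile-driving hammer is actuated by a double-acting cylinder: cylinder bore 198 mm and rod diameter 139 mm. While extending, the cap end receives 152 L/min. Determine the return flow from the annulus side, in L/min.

Q_out ≈ 77.1 L/min

Cap-side area A_cap = π/4 × (198 mm)² = 30790 mm^2
Rod-side annular area A_ann = π/4 × (198² − 139²) = 15620 mm^2
Piston speed v = Q_in/A_cap; rod-end outflow Q_out = v × A_ann = Q_in × A_ann/A_cap.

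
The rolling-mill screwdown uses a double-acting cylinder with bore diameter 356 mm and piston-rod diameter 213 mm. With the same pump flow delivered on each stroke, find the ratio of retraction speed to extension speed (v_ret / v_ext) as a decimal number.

Cap-side area A_cap = π/4 × (356 mm)² = 99540 mm^2
Rod-side annular area A_ann = π/4 × (356² − 213²) = 63910 mm^2
For equal Q, v ∝ 1/A, so v_ret/v_ext = A_cap/A_ann.

v_ret/v_ext ≈ 1.56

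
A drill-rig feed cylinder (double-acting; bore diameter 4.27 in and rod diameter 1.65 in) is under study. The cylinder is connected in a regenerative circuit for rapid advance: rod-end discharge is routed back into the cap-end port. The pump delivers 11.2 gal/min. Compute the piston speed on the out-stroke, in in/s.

In regeneration the rod-end outflow joins the pump flow into the cap end, so the net volume the pump must supply per unit advance equals the rod cross-section area.
Rod cross-section A_rod = π/4 × (1.65 in)² = 2.138 in^2
v = Q_pump / A_rod

v ≈ 20.2 in/s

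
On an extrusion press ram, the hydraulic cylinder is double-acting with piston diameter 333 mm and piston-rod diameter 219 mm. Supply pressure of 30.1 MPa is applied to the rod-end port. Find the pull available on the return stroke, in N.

F ≈ 1.49e6 N

Rod-side annular area A_ann = π/4 × (333² − 219²) = 49420 mm^2
On retraction the pressure acts on the annular area (bore minus rod).
F = P × A_ann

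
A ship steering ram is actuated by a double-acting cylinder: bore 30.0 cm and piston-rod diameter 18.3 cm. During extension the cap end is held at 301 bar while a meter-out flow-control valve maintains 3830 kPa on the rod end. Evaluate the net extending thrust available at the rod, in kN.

F ≈ 1960 kN

Cap-side area A_cap = π/4 × (30.0 cm)² = 706.9 cm^2
Rod-side annular area A_ann = π/4 × (30.0² − 18.3²) = 443.8 cm^2
Net thrust = P_cap·A_cap − P_rod·A_ann = 2128 kN − 170.0 kN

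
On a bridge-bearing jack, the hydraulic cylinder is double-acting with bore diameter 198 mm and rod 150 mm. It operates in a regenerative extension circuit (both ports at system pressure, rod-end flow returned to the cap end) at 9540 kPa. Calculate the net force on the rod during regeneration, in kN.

F ≈ 169 kN

With equal pressure on both faces, forces on the annular region cancel; the net push is pressure × rod cross-section.
Rod cross-section A_rod = π/4 × (150 mm)² = 17670 mm^2
F = P × A_rod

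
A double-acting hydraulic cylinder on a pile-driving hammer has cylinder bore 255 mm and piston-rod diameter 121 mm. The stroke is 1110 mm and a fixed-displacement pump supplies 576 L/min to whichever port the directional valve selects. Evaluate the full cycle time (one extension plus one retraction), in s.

t ≈ 10.5 s

Cap-side area A_cap = π/4 × (255 mm)² = 51070 mm^2
Rod-side annular area A_ann = π/4 × (255² − 121²) = 39570 mm^2
t_ext = A_cap·L/Q = 5.905 s
t_ret = A_ann·L/Q = 4.575 s
t_cycle = t_ext + t_ret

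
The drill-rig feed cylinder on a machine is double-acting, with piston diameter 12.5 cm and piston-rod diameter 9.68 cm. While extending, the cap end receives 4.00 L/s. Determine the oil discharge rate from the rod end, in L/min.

Q_out ≈ 96.1 L/min

Cap-side area A_cap = π/4 × (12.5 cm)² = 122.7 cm^2
Rod-side annular area A_ann = π/4 × (12.5² − 9.68²) = 49.12 cm^2
Piston speed v = Q_in/A_cap; rod-end outflow Q_out = v × A_ann = Q_in × A_ann/A_cap.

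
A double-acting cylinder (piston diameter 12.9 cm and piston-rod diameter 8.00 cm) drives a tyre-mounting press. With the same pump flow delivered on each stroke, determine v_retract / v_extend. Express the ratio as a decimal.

v_ret/v_ext ≈ 1.62

Cap-side area A_cap = π/4 × (12.9 cm)² = 130.7 cm^2
Rod-side annular area A_ann = π/4 × (12.9² − 8.00²) = 80.43 cm^2
For equal Q, v ∝ 1/A, so v_ret/v_ext = A_cap/A_ann.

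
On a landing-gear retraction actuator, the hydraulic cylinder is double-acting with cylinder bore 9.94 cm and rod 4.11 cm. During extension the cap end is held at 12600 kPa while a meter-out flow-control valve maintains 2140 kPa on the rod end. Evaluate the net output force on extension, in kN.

Cap-side area A_cap = π/4 × (9.94 cm)² = 77.60 cm^2
Rod-side annular area A_ann = π/4 × (9.94² − 4.11²) = 64.33 cm^2
Net thrust = P_cap·A_cap − P_rod·A_ann = 97.78 kN − 13.77 kN

F ≈ 84.0 kN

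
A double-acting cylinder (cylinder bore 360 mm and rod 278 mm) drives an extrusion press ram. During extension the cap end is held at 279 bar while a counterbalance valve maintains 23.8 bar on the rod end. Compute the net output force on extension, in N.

F ≈ 2.74e6 N

Cap-side area A_cap = π/4 × (360 mm)² = 1.018e5 mm^2
Rod-side annular area A_ann = π/4 × (360² − 278²) = 41090 mm^2
Net thrust = P_cap·A_cap − P_rod·A_ann = 2.840e6 N − 97790 N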